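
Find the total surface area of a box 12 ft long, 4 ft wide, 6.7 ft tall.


Shape: rectangular prism
l = 12 ft, w = 4 ft, h = 6.7 ft
Formula: SA = 2(lw + lh + wh)
lw = 48, lh = 80.4, wh = 26.8
lw + lh + wh = 155.2
SA = 2 * 155.2
SA = 310.4
310.4 ft^2


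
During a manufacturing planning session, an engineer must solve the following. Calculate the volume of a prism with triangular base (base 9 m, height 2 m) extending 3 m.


Shape: triangular prism
Triangle base = 9 m, triangle height = 2 m, prism length L = 3 m
Formula: V = (1/2 * b * h_tri) * L
Cross-section area = 0.5 * 9 * 2 = 9
V = 9 * 3
V = 27
27 m^3


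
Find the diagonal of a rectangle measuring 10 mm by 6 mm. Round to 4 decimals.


Shape: rectangle (diagonal via Pythagoras)
Sides: 10 mm and 6 mm
Formula: d = sqrt(l^2 + w^2)
l^2 = 100, w^2 = 36
l^2 + w^2 = 136
d = sqrt(136)
d = 11.6619
11.6619 mm


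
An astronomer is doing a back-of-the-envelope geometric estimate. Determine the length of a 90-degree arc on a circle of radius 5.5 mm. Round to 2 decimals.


Shape: circular arc
Radius r = 5.5 mm, Angle = 90 degrees
Formula: L = (angle/360) * 2 * pi * r
2 * pi * r = 11 * pi
L = (90/360) * 11 * pi
L = 2.75 * pi
L = 8.64
8.64 mm


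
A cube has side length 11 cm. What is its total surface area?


Shape: cube
Side s = 11 cm
A cube has 6 square faces.
Formula: SA = 6 * s^2
s^2 = 121
SA = 6 * 121
SA = 726
726 cm^2


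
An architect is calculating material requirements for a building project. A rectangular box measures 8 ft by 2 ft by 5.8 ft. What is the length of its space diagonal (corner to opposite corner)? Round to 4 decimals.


Shape: rectangular box (space diagonal)
l = 8 ft, w = 2 ft, h = 5.8 ft
Visualize: the diagonal of the base, then a right triangle with that diagonal and the height.
Formula: d = sqrt(l^2 + w^2 + h^2)
l^2 + w^2 + h^2 = 64 + 4 + 33.64 = 101.64
d = sqrt(101.64)
d = 10.0817
10.0817 ft


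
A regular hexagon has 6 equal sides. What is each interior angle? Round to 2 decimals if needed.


Shape: regular hexagon (6 sides)
Formula: interior angle = (n - 2) * 180 / n
(n - 2) = 4
(n - 2) * 180 = 720
angle = 720 / 6
angle = 120
120 degrees


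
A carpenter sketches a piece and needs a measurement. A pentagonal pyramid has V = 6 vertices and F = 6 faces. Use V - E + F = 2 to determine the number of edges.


Polyhedron: pentagonal pyramid
Euler's formula for convex polyhedra: V - E + F = 2
Given: V = 6 vertices and F = 6 faces
Solve for E:
E = V + F - 2 = 6 + 6 - 2 = 10
10 edges


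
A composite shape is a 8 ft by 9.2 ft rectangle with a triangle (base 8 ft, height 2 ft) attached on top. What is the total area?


Composite shape: rectangle + triangle
Rectangle area = 8 * 9.2 = 73.6
Triangle area = 0.5 * 8 * 2 = 8
Total = 73.6 + 8
Total = 81.6
81.6 ft^2


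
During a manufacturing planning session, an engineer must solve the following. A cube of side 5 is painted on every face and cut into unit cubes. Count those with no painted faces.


Large cube: 5 x 5 x 5, cut into unit cubes.
n = 5, so n - 2 = 3
Unpainted cubes form the interior (n - 2)^3 block.
(n - 2)^3 = 3^3 = 27
27 unit cubes


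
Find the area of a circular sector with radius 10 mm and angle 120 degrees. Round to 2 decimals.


Shape: circular sector
Radius r = 10 mm, Angle = 120 degrees
Formula: A = (angle/360) * pi * r^2
r^2 = 100
Fraction of circle = 120/360
A = (120/360) * pi * 100
A = 33.333333 * pi
A = 104.72
104.72 mm^2


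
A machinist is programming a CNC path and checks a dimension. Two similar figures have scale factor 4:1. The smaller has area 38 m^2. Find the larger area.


Linear scale factor k = 4
Original area = 38 m^2
Rule: under a linear scaling by k, areas scale by k^2.
k^2 = 4^2 = 16
New area = 38 * 16
New area = 608
608 m^2


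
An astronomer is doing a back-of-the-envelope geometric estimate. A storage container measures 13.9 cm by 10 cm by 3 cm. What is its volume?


Shape: rectangular prism
l = 13.9 cm, w = 10 cm, h = 3 cm
Formula: V = l * w * h
V = 13.9 * 10 * 3
V = 139 * 3
V = 417
417 cm^3


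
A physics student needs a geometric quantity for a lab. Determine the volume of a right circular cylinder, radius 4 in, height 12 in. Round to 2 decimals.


Shape: cylinder
Radius r = 4 in, Height h = 12 in
Formula: V = pi * r^2 * h
r^2 = 16
V = pi * 16 * 12
V = 192 * pi
V = 603.19
603.19 in^3


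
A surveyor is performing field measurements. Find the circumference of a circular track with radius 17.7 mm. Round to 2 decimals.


Shape: circle
Radius r = 17.7 mm
Formula: C = 2 * pi * r
C = 2 * pi * 17.7
C = 35.4 * pi
C = 111.21
111.21 mm


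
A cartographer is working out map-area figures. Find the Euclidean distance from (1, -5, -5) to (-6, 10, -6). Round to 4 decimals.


3D distance between two points
P1 = (1, -5, -5), P2 = (-6, 10, -6)
Formula: d = sqrt((x2-x1)^2 + (y2-y1)^2 + (z2-z1)^2)
dx = -6 - 1 = -7
dy = 10 - -5 = 15
dz = -6 - -5 = -1
dx^2 + dy^2 + dz^2 = 49 + 225 + 1 = 275
d = sqrt(275)
d = 16.5831
16.5831 units


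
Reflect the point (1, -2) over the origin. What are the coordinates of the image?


Transformation: reflection
Original point: (1, -2)
Rule for reflection through the origin: (x, y) -> (-x, -y)
Apply: (1, -2) -> (-1, 2)
(-1, 2)


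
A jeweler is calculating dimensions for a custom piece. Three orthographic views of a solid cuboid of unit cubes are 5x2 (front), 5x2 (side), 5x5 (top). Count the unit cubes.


Orthographic views of a solid rectangular block:
Front view 5 x 2 -> length = 5, height = 2
Side view 5 x 2 -> width = 5, height = 2 (consistent)
Top view 5 x 5 -> confirms length = 5, width = 5
The block is 5 x 5 x 2.
Total unit cubes = 5 * 5 * 2 = 50
50 unit cubes


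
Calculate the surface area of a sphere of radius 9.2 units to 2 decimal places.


Shape: sphere
Radius r = 9.2 units
Formula: SA = 4 * pi * r^2
r^2 = 84.64
SA = 4 * pi * 84.64
SA = 338.56 * pi
SA = 1063.62
1063.62 units^2


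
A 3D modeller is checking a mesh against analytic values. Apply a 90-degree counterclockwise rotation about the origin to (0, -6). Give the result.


Transformation: rotation about the origin
Original point: (0, -6)
Rule for 90 deg counterclockwise: (x, y) -> (-y, x)
Apply: (0, -6) -> (6, 0)
(6, 0)


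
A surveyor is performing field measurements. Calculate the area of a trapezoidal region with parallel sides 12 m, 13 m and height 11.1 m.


Shape: trapezoid
Parallel sides a = 12 m, b = 13 m; Height h = 11.1 m
Formula: A = (a + b) * h / 2
a + b = 12 + 13 = 25
A = 25 * 11.1 / 2
A = 277.5 / 2
A = 138.75
138.75 m^2


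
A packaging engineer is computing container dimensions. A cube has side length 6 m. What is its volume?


Shape: cube
Side s = 6 m
Formula: V = s^3
V = 6 * 6 * 6
V = 36 * 6
V = 216
216 m^3


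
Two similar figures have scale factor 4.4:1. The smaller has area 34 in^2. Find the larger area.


Linear scale factor k = 4.4
Original area = 34 in^2
Rule: under a linear scaling by k, areas scale by k^2.
k^2 = 4.4^2 = 19.36
New area = 34 * 19.36
New area = 658.24
658.24 in^2


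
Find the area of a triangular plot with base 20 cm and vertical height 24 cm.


Shape: triangle
Base b = 20 cm, Height h = 24 cm
Formula: A = (1/2) * b * h
A = 0.5 * 20 * 24
A = 0.5 * 480
A = 240
240 cm^2


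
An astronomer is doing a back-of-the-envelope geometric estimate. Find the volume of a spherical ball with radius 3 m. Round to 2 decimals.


Shape: sphere
Radius r = 3 m
Formula: V = (4/3) * pi * r^3
r^3 = 27
(4/3) * 27 = 36
V = 36 * pi
V = 113.1
113.1 m^3


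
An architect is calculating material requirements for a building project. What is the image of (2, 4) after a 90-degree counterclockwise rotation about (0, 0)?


Transformation: rotation about the origin
Original point: (2, 4)
Rule for 90 deg counterclockwise: (x, y) -> (-y, x)
Apply: (2, 4) -> (-4, 2)
(-4, 2)


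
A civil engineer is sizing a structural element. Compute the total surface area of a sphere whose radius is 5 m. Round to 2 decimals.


Shape: sphere
Radius r = 5 m
Formula: SA = 4 * pi * r^2
r^2 = 25
SA = 4 * pi * 25
SA = 100 * pi
SA = 314.16
314.16 m^2


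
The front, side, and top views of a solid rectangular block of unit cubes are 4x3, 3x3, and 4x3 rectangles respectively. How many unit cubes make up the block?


Orthographic views of a solid rectangular block:
Front view 4 x 3 -> length = 4, height = 3
Side view 3 x 3 -> width = 3, height = 3 (consistent)
Top view 4 x 3 -> confirms length = 4, width = 3
The block is 4 x 3 x 3.
Total unit cubes = 4 * 3 * 3 = 36
36 unit cubes


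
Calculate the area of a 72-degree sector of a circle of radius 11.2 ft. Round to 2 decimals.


Shape: circular sector
Radius r = 11.2 ft, Angle = 72 degrees
Formula: A = (angle/360) * pi * r^2
r^2 = 125.44
Fraction of circle = 72/360
A = (72/360) * pi * 125.44
A = 25.088 * pi
A = 78.82
78.82 ft^2


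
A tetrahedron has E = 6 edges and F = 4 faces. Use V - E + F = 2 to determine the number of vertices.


Polyhedron: tetrahedron
Euler's formula for convex polyhedra: V - E + F = 2
Given: E = 6 edges and F = 4 faces
Solve for V:
V = 2 + E - F = 2 + 6 - 4 = 4
4 vertices


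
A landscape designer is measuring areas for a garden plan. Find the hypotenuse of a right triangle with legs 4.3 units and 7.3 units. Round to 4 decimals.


Shape: right triangle
Legs a = 4.3 units, b = 7.3 units
Formula: c = sqrt(a^2 + b^2)
a^2 = 18.49, b^2 = 53.29
a^2 + b^2 = 71.78
c = sqrt(71.78)
c = 8.4723
8.4723 units


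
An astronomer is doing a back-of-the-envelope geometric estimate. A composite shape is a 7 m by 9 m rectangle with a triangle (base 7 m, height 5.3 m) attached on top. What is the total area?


Composite shape: rectangle + triangle
Rectangle area = 7 * 9 = 63
Triangle area = 0.5 * 7 * 5.3 = 18.55
Total = 63 + 18.55
Total = 81.55
81.55 m^2


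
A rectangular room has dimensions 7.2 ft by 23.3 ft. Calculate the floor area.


Shape: rectangle
Length l = 7.2 ft, Width w = 23.3 ft
Formula: A = l * w
A = 7.2 * 23.3
A = 167.76
167.76 ft^2


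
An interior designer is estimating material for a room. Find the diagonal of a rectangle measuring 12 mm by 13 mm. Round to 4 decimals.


Shape: rectangle (diagonal via Pythagoras)
Sides: 12 mm and 13 mm
Formula: d = sqrt(l^2 + w^2)
l^2 = 144, w^2 = 169
l^2 + w^2 = 313
d = sqrt(313)
d = 17.6918
17.6918 mm


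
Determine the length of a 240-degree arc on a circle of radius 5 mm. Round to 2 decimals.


Shape: circular arc
Radius r = 5 mm, Angle = 240 degrees
Formula: L = (angle/360) * 2 * pi * r
2 * pi * r = 10 * pi
L = (240/360) * 10 * pi
L = 6.666667 * pi
L = 20.94
20.94 mm


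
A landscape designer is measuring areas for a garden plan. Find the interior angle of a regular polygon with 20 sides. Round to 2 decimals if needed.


Shape: regular icosagon (20 sides)
Formula: interior angle = (n - 2) * 180 / n
(n - 2) = 18
(n - 2) * 180 = 3240
angle = 3240 / 20
angle = 162
162 degrees


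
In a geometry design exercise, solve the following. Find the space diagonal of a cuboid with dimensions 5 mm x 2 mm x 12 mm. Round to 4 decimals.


Shape: rectangular box (space diagonal)
l = 5 mm, w = 2 mm, h = 12 mm
Visualize: the diagonal of the base, then a right triangle with that diagonal and the height.
Formula: d = sqrt(l^2 + w^2 + h^2)
l^2 + w^2 + h^2 = 25 + 4 + 144 = 173
d = sqrt(173)
d = 13.1529
13.1529 mm


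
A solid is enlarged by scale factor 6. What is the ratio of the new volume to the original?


Linear scale factor k = 6
Rule: under a linear scaling by k, volumes scale by k^3.
k^3 = 6 * 6 * 6
k^3 = 36 * 6
k^3 = 216
Volume scales by a factor of 216.
216 (dimensionless)


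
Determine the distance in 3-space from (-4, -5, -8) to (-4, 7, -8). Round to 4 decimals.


3D distance between two points
P1 = (-4, -5, -8), P2 = (-4, 7, -8)
Formula: d = sqrt((x2-x1)^2 + (y2-y1)^2 + (z2-z1)^2)
dx = -4 - -4 = 0
dy = 7 - -5 = 12
dz = -8 - -8 = 0
dx^2 + dy^2 + dz^2 = 0 + 144 + 0 = 144
d = sqrt(144)
d = 12.0
12 units


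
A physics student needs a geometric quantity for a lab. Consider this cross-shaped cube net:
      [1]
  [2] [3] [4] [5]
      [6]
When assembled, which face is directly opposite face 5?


Net: cross layout. Take square 3 as the base (bottom).
Fold the four squares in the horizontal row up around 3: 2 -> left, 4 -> right, 5 wraps to the top.
Fold 1 and 6 up from 3: 1 -> back, 6 -> front.
Opposite pairs are therefore: (1, 6), (2, 4), (3, 5).
Face 5 is opposite face 3.
face 3


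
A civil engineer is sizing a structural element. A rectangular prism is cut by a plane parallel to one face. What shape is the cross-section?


Solid: rectangular prism
Cutting plane: parallel to one face
Visualize the intersection of the plane with the solid's surface.
The boundary of the cut region is a rectangle.
rectangle


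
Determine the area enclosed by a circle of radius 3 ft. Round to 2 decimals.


Shape: circle
Radius r = 3 ft
Formula: A = pi * r^2
r^2 = 3^2 = 9
A = pi * 9
A = 28.27
28.27 ft^2


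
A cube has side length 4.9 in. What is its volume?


Shape: cube
Side s = 4.9 in
Formula: V = s^3
V = 4.9 * 4.9 * 4.9
V = 24.01 * 4.9
V = 117.649
117.649 in^3


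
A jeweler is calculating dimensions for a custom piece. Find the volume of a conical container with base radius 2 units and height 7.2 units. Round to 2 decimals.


Shape: cone
Radius r = 2 units, Height h = 7.2 units
Formula: V = (1/3) * pi * r^2 * h
r^2 = 4
pi * r^2 * h = pi * 4 * 7.2 = 28.8 * pi
V = 28.8 * pi / 3
V = 30.16
30.16 units^3


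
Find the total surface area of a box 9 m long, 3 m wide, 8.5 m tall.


Shape: rectangular prism
l = 9 m, w = 3 m, h = 8.5 m
Formula: SA = 2(lw + lh + wh)
lw = 27, lh = 76.5, wh = 25.5
lw + lh + wh = 129
SA = 2 * 129
SA = 258
258 m^2


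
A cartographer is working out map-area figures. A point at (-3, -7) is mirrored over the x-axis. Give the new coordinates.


Transformation: reflection
Original point: (-3, -7)
Rule for reflection over the x-axis: (x, y) -> (x, -y)
Apply: (-3, -7) -> (-3, 7)
(-3, 7)


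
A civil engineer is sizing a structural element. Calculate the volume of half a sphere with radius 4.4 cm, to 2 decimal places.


Shape: hemisphere (half of a sphere)
Radius r = 4.4 cm
Formula: V = (1/2) * (4/3) * pi * r^3 = (2/3) * pi * r^3
r^3 = 85.184
(2/3) * 85.184 = 56.789333
V = 56.789333 * pi
V = 178.41
178.41 cm^3


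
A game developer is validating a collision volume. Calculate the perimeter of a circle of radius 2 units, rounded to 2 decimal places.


Shape: circle
Radius r = 2 units
Formula: C = 2 * pi * r
C = 2 * pi * 2
C = 4 * pi
C = 12.57
12.57 units


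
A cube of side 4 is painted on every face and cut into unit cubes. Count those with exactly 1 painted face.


Large cube: 4 x 4 x 4, cut into unit cubes.
n = 4, so n - 2 = 2
Cubes with 1 painted face lie in the interior of each face.
A cube has 6 faces; each contributes (n - 2)^2 = 4 such cubes.
Count = 6 * 4 = 24
24 unit cubes


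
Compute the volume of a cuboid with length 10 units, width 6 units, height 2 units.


Shape: rectangular prism
l = 10 units, w = 6 units, h = 2 units
Formula: V = l * w * h
V = 10 * 6 * 2
V = 60 * 2
V = 120
120 units^3


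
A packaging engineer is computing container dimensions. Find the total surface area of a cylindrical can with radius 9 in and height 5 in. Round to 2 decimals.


Shape: closed cylinder
Radius r = 9 in, Height h = 5 in
Formula: SA = 2*pi*r^2 + 2*pi*r*h = 2*pi*r*(r + h)
r + h = 14
2 * r * (r + h) = 2 * 9 * 14 = 252
SA = 252 * pi
SA = 791.68
791.68 in^2


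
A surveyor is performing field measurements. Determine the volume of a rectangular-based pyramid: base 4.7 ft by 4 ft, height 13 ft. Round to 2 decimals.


Shape: rectangular pyramid
Base: 4.7 ft x 4 ft, Height h = 13 ft
Formula: V = (1/3) * base_area * h
base_area = 4.7 * 4 = 18.8
base_area * h = 18.8 * 13 = 244.4
V = 244.4 / 3
V = 81.47
81.47 ft^3


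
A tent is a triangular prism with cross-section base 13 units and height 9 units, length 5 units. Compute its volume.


Shape: triangular prism
Triangle base = 13 units, triangle height = 9 units, prism length L = 5 units
Formula: V = (1/2 * b * h_tri) * L
Cross-section area = 0.5 * 13 * 9 = 58.5
V = 58.5 * 5
V = 292.5
292.5 units^3


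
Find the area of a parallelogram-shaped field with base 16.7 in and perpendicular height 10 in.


Shape: parallelogram
Base b = 16.7 in, Height h = 10 in
Formula: A = b * h
A = 16.7 * 10
A = 167
167 in^2


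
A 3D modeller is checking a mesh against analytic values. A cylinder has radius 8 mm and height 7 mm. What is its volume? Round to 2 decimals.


Shape: cylinder
Radius r = 8 mm, Height h = 7 mm
Formula: V = pi * r^2 * h
r^2 = 64
V = pi * 64 * 7
V = 448 * pi
V = 1407.43
1407.43 mm^3


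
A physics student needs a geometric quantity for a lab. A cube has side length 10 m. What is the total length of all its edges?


Shape: cube
Side s = 10 m
A cube has 12 edges, all equal.
Formula: total edge length = 12 * s
Total = 12 * 10
Total = 120
120 m


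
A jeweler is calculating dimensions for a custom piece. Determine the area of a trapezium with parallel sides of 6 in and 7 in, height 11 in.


Shape: trapezoid
Parallel sides a = 6 in, b = 7 in; Height h = 11 in
Formula: A = (a + b) * h / 2
a + b = 6 + 7 = 13
A = 13 * 11 / 2
A = 143 / 2
A = 71.5
71.5 in^2


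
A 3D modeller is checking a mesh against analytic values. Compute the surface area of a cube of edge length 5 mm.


Shape: cube
Side s = 5 mm
A cube has 6 square faces.
Formula: SA = 6 * s^2
s^2 = 25
SA = 6 * 25
SA = 150
150 mm^2


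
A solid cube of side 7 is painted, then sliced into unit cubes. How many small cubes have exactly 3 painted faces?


Large cube: 7 x 7 x 7, cut into unit cubes.
Cubes with 3 painted faces are at the corners. A cube always has 8 corners.
Count = 8
8 unit cubes


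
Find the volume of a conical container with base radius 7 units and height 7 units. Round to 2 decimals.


Shape: cone
Radius r = 7 units, Height h = 7 units
Formula: V = (1/3) * pi * r^2 * h
r^2 = 49
pi * r^2 * h = pi * 49 * 7 = 343 * pi
V = 343 * pi / 3
V = 359.19
359.19 units^3


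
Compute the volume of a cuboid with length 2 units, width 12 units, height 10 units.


Shape: rectangular prism
l = 2 units, w = 12 units, h = 10 units
Formula: V = l * w * h
V = 2 * 12 * 10
V = 24 * 10
V = 240
240 units^3


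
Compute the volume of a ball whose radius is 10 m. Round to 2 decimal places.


Shape: sphere
Radius r = 10 m
Formula: V = (4/3) * pi * r^3
r^3 = 1000
(4/3) * 1000 = 1333.333333
V = 1333.333333 * pi
V = 4188.79
4188.79 m^3


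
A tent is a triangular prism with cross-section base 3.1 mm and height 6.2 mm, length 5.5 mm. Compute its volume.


Shape: triangular prism
Triangle base = 3.1 mm, triangle height = 6.2 mm, prism length L = 5.5 mm
Formula: V = (1/2 * b * h_tri) * L
Cross-section area = 0.5 * 3.1 * 6.2 = 9.61
V = 9.61 * 5.5
V = 52.855
52.855 mm^3


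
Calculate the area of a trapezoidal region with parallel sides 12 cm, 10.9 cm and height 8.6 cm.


Shape: trapezoid
Parallel sides a = 12 cm, b = 10.9 cm; Height h = 8.6 cm
Formula: A = (a + b) * h / 2
a + b = 12 + 10.9 = 22.9
A = 22.9 * 8.6 / 2
A = 196.94 / 2
A = 98.47
98.47 cm^2


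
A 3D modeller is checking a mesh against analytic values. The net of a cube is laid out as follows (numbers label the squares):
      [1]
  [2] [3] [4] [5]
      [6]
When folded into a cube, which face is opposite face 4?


Net: cross layout. Take square 3 as the base (bottom).
Fold the four squares in the horizontal row up around 3: 2 -> left, 4 -> right, 5 wraps to the top.
Fold 1 and 6 up from 3: 1 -> back, 6 -> front.
Opposite pairs are therefore: (1, 6), (2, 4), (3, 5).
Face 4 is opposite face 2.
face 2


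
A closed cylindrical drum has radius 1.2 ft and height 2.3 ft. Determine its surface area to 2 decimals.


Shape: closed cylinder
Radius r = 1.2 ft, Height h = 2.3 ft
Formula: SA = 2*pi*r^2 + 2*pi*r*h = 2*pi*r*(r + h)
r + h = 3.5
2 * r * (r + h) = 2 * 1.2 * 3.5 = 8.4
SA = 8.4 * pi
SA = 26.39
26.39 ft^2


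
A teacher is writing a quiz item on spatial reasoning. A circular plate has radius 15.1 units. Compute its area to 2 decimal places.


Shape: circle
Radius r = 15.1 units
Formula: A = pi * r^2
r^2 = 15.1^2 = 228.01
A = pi * 228.01
A = 716.31
716.31 units^2


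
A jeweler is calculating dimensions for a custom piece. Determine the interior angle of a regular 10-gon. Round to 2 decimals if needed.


Shape: regular decagon (10 sides)
Formula: interior angle = (n - 2) * 180 / n
(n - 2) = 8
(n - 2) * 180 = 1440
angle = 1440 / 10
angle = 144
144 degrees


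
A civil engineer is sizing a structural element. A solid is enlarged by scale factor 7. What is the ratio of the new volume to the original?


Linear scale factor k = 7
Rule: under a linear scaling by k, volumes scale by k^3.
k^3 = 7 * 7 * 7
k^3 = 49 * 7
k^3 = 343
Volume scales by a factor of 343.
343 (dimensionless)


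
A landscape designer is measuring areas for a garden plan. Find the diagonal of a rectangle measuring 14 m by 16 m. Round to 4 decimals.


Shape: rectangle (diagonal via Pythagoras)
Sides: 14 m and 16 m
Formula: d = sqrt(l^2 + w^2)
l^2 = 196, w^2 = 256
l^2 + w^2 = 452
d = sqrt(452)
d = 21.2603
21.2603 m


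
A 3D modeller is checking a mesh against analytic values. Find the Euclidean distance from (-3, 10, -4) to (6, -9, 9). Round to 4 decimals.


3D distance between two points
P1 = (-3, 10, -4), P2 = (6, -9, 9)
Formula: d = sqrt((x2-x1)^2 + (y2-y1)^2 + (z2-z1)^2)
dx = 6 - -3 = 9
dy = -9 - 10 = -19
dz = 9 - -4 = 13
dx^2 + dy^2 + dz^2 = 81 + 361 + 169 = 611
d = sqrt(611)
d = 24.7184
24.7184 units


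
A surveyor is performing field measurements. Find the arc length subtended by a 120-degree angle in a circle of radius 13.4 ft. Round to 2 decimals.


Shape: circular arc
Radius r = 13.4 ft, Angle = 120 degrees
Formula: L = (angle/360) * 2 * pi * r
2 * pi * r = 26.8 * pi
L = (120/360) * 26.8 * pi
L = 8.933333 * pi
L = 28.06
28.06 ft


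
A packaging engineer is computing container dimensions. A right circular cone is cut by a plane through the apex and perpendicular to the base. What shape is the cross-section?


Solid: right circular cone
Cutting plane: through the apex and perpendicular to the base
Visualize the intersection of the plane with the solid's surface.
The boundary of the cut region is a isosceles triangle.
isosceles triangle


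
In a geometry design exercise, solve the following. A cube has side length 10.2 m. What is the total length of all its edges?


Shape: cube
Side s = 10.2 m
A cube has 12 edges, all equal.
Formula: total edge length = 12 * s
Total = 12 * 10.2
Total = 122.4
122.4 m


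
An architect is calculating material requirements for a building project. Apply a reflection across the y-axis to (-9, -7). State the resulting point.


Transformation: reflection
Original point: (-9, -7)
Rule for reflection over the y-axis: (x, y) -> (-x, y)
Apply: (-9, -7) -> (9, -7)
(9, -7)


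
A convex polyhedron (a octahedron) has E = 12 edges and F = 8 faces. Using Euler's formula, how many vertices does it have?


Polyhedron: octahedron
Euler's formula for convex polyhedra: V - E + F = 2
Given: E = 12 edges and F = 8 faces
Solve for V:
V = 2 + E - F = 2 + 12 - 8 = 6
6 vertices


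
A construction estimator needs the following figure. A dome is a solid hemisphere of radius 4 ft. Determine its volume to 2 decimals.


Shape: hemisphere (half of a sphere)
Radius r = 4 ft
Formula: V = (1/2) * (4/3) * pi * r^3 = (2/3) * pi * r^3
r^3 = 64
(2/3) * 64 = 42.666667
V = 42.666667 * pi
V = 134.04
134.04 ft^3


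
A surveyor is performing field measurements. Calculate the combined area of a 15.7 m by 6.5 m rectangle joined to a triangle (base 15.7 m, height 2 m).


Composite shape: rectangle + triangle
Rectangle area = 15.7 * 6.5 = 102.05
Triangle area = 0.5 * 15.7 * 2 = 15.7
Total = 102.05 + 15.7
Total = 117.75
117.75 m^2


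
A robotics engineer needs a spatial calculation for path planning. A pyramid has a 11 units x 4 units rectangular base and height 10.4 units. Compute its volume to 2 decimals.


Shape: rectangular pyramid
Base: 11 units x 4 units, Height h = 10.4 units
Formula: V = (1/3) * base_area * h
base_area = 11 * 4 = 44
base_area * h = 44 * 10.4 = 457.6
V = 457.6 / 3
V = 152.53
152.53 units^3


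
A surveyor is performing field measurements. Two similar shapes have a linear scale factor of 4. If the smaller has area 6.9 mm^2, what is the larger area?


Linear scale factor k = 4
Original area = 6.9 mm^2
Rule: under a linear scaling by k, areas scale by k^2.
k^2 = 4^2 = 16
New area = 6.9 * 16
New area = 110.4
110.4 mm^2


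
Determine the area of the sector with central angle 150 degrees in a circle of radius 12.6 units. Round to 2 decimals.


Shape: circular sector
Radius r = 12.6 units, Angle = 150 degrees
Formula: A = (angle/360) * pi * r^2
r^2 = 158.76
Fraction of circle = 150/360
A = (150/360) * pi * 158.76
A = 66.15 * pi
A = 207.82
207.82 units^2


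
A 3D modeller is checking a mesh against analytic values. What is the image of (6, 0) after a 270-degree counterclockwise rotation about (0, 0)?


Transformation: rotation about the origin
Original point: (6, 0)
Rule for 270 deg counterclockwise: (x, y) -> (y, -x)
Apply: (6, 0) -> (0, -6)
(0, -6)


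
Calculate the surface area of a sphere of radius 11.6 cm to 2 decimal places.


Shape: sphere
Radius r = 11.6 cm
Formula: SA = 4 * pi * r^2
r^2 = 134.56
SA = 4 * pi * 134.56
SA = 538.24 * pi
SA = 1690.93
1690.93 cm^2


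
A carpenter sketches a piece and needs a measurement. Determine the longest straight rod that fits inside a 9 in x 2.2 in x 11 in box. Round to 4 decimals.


Shape: rectangular box (space diagonal)
l = 9 in, w = 2.2 in, h = 11 in
Visualize: the diagonal of the base, then a right triangle with that diagonal and the height.
Formula: d = sqrt(l^2 + w^2 + h^2)
l^2 + w^2 + h^2 = 81 + 4.84 + 121 = 206.84
d = sqrt(206.84)
d = 14.3819
14.3819 in


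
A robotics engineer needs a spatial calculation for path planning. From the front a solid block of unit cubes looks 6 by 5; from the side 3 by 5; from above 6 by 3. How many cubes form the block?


Orthographic views of a solid rectangular block:
Front view 6 x 5 -> length = 6, height = 5
Side view 3 x 5 -> width = 3, height = 5 (consistent)
Top view 6 x 3 -> confirms length = 6, width = 3
The block is 6 x 3 x 5.
Total unit cubes = 6 * 3 * 5 = 90
90 unit cubes


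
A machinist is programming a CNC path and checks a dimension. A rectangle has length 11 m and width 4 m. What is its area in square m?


Shape: rectangle
Length l = 11 m, Width w = 4 m
Formula: A = l * w
A = 11 * 4
A = 44
44 m^2


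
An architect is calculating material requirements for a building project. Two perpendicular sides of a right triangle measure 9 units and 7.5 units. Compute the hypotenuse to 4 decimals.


Shape: right triangle
Legs a = 9 units, b = 7.5 units
Formula: c = sqrt(a^2 + b^2)
a^2 = 81, b^2 = 56.25
a^2 + b^2 = 137.25
c = sqrt(137.25)
c = 11.7154
11.7154 units


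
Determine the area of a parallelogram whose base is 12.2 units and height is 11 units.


Shape: parallelogram
Base b = 12.2 units, Height h = 11 units
Formula: A = b * h
A = 12.2 * 11
A = 134.2
134.2 units^2


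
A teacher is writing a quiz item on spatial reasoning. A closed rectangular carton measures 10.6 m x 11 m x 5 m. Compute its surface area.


Shape: rectangular prism
l = 10.6 m, w = 11 m, h = 5 m
Formula: SA = 2(lw + lh + wh)
lw = 116.6, lh = 53, wh = 55
lw + lh + wh = 224.6
SA = 2 * 224.6
SA = 449.2
449.2 m^2


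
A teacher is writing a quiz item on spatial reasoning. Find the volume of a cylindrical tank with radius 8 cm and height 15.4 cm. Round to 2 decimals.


Shape: cylinder
Radius r = 8 cm, Height h = 15.4 cm
Formula: V = pi * r^2 * h
r^2 = 64
V = pi * 64 * 15.4
V = 985.6 * pi
V = 3096.35
3096.35 cm^3


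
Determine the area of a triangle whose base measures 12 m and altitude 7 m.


Shape: triangle
Base b = 12 m, Height h = 7 m
Formula: A = (1/2) * b * h
A = 0.5 * 12 * 7
A = 0.5 * 84
A = 42
42 m^2


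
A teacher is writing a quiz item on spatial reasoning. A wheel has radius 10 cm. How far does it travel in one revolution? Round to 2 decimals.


Shape: circle
Radius r = 10 cm
Formula: C = 2 * pi * r
C = 2 * pi * 10
C = 20 * pi
C = 62.83
62.83 cm


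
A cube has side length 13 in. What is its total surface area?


Shape: cube
Side s = 13 in
A cube has 6 square faces.
Formula: SA = 6 * s^2
s^2 = 169
SA = 6 * 169
SA = 1014
1014 in^2


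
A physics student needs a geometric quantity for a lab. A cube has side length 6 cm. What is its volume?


Shape: cube
Side s = 6 cm
Formula: V = s^3
V = 6 * 6 * 6
V = 36 * 6
V = 216
216 cm^3


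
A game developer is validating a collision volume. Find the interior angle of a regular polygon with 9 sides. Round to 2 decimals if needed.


Shape: regular nonagon (9 sides)
Formula: interior angle = (n - 2) * 180 / n
(n - 2) = 7
(n - 2) * 180 = 1260
angle = 1260 / 9
angle = 140
140 degrees


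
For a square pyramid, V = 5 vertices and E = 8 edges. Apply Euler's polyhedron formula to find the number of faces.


Polyhedron: square pyramid
Euler's formula for convex polyhedra: V - E + F = 2
Given: V = 5 vertices and E = 8 edges
Solve for F:
F = 2 + E - V = 2 + 8 - 5 = 5
5 faces


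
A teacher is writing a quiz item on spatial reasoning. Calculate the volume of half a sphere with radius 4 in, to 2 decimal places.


Shape: hemisphere (half of a sphere)
Radius r = 4 in
Formula: V = (1/2) * (4/3) * pi * r^3 = (2/3) * pi * r^3
r^3 = 64
(2/3) * 64 = 42.666667
V = 42.666667 * pi
V = 134.04
134.04 in^3


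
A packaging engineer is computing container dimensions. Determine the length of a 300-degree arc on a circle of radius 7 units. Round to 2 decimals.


Shape: circular arc
Radius r = 7 units, Angle = 300 degrees
Formula: L = (angle/360) * 2 * pi * r
2 * pi * r = 14 * pi
L = (300/360) * 14 * pi
L = 11.666667 * pi
L = 36.65
36.65 units


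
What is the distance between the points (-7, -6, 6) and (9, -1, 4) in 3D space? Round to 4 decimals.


3D distance between two points
P1 = (-7, -6, 6), P2 = (9, -1, 4)
Formula: d = sqrt((x2-x1)^2 + (y2-y1)^2 + (z2-z1)^2)
dx = 9 - -7 = 16
dy = -1 - -6 = 5
dz = 4 - 6 = -2
dx^2 + dy^2 + dz^2 = 256 + 25 + 4 = 285
d = sqrt(285)
d = 16.8819
16.8819 units


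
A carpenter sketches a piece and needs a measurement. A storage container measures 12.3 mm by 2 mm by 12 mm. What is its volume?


Shape: rectangular prism
l = 12.3 mm, w = 2 mm, h = 12 mm
Formula: V = l * w * h
V = 12.3 * 2 * 12
V = 24.6 * 12
V = 295.2
295.2 mm^3


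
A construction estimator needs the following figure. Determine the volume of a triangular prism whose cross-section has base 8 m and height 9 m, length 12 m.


Shape: triangular prism
Triangle base = 8 m, triangle height = 9 m, prism length L = 12 m
Formula: V = (1/2 * b * h_tri) * L
Cross-section area = 0.5 * 8 * 9 = 36
V = 36 * 12
V = 432
432 m^3


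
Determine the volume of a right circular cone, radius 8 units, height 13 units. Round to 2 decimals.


Shape: cone
Radius r = 8 units, Height h = 13 units
Formula: V = (1/3) * pi * r^2 * h
r^2 = 64
pi * r^2 * h = pi * 64 * 13 = 832 * pi
V = 832 * pi / 3
V = 871.27
871.27 units^3


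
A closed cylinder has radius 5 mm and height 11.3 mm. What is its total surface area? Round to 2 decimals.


Shape: closed cylinder
Radius r = 5 mm, Height h = 11.3 mm
Formula: SA = 2*pi*r^2 + 2*pi*r*h = 2*pi*r*(r + h)
r + h = 16.3
2 * r * (r + h) = 2 * 5 * 16.3 = 163
SA = 163 * pi
SA = 512.08
512.08 mm^2


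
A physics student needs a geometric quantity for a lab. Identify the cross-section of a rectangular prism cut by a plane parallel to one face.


Solid: rectangular prism
Cutting plane: parallel to one face
Visualize the intersection of the plane with the solid's surface.
The boundary of the cut region is a rectangle.
rectangle


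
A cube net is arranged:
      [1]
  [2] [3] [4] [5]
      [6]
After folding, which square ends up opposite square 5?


Net: cross layout. Take square 3 as the base (bottom).
Fold the four squares in the horizontal row up around 3: 2 -> left, 4 -> right, 5 wraps to the top.
Fold 1 and 6 up from 3: 1 -> back, 6 -> front.
Opposite pairs are therefore: (1, 6), (2, 4), (3, 5).
Face 5 is opposite face 3.
face 3


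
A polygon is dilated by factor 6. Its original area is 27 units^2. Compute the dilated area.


Linear scale factor k = 6
Original area = 27 units^2
Rule: under a linear scaling by k, areas scale by k^2.
k^2 = 6^2 = 36
New area = 27 * 36
New area = 972
972 units^2


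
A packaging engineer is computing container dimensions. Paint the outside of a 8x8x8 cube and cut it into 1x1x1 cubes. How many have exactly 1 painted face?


Large cube: 8 x 8 x 8, cut into unit cubes.
n = 8, so n - 2 = 6
Cubes with 1 painted face lie in the interior of each face.
A cube has 6 faces; each contributes (n - 2)^2 = 36 such cubes.
Count = 6 * 36 = 216
216 unit cubes


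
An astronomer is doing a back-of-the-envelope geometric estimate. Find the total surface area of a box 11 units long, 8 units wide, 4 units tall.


Shape: rectangular prism
l = 11 units, w = 8 units, h = 4 units
Formula: SA = 2(lw + lh + wh)
lw = 88, lh = 44, wh = 32
lw + lh + wh = 164
SA = 2 * 164
SA = 328
328 units^2


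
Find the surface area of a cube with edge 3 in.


Shape: cube
Side s = 3 in
A cube has 6 square faces.
Formula: SA = 6 * s^2
s^2 = 9
SA = 6 * 9
SA = 54
54 in^2


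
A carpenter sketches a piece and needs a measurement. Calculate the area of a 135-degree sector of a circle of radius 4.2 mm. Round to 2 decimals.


Shape: circular sector
Radius r = 4.2 mm, Angle = 135 degrees
Formula: A = (angle/360) * pi * r^2
r^2 = 17.64
Fraction of circle = 135/360
A = (135/360) * pi * 17.64
A = 6.615 * pi
A = 20.78
20.78 mm^2


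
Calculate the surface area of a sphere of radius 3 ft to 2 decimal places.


Shape: sphere
Radius r = 3 ft
Formula: SA = 4 * pi * r^2
r^2 = 9
SA = 4 * pi * 9
SA = 36 * pi
SA = 113.1
113.1 ft^2


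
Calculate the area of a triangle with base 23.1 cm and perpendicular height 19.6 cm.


Shape: triangle
Base b = 23.1 cm, Height h = 19.6 cm
Formula: A = (1/2) * b * h
A = 0.5 * 23.1 * 19.6
A = 0.5 * 452.76
A = 226.38
226.38 cm^2


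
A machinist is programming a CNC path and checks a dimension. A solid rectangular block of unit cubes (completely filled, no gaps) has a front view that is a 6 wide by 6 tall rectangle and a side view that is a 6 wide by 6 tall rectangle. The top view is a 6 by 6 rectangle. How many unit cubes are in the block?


Orthographic views of a solid rectangular block:
Front view 6 x 6 -> length = 6, height = 6
Side view 6 x 6 -> width = 6, height = 6 (consistent)
Top view 6 x 6 -> confirms length = 6, width = 6
The block is 6 x 6 x 6.
Total unit cubes = 6 * 6 * 6 = 216
216 unit cubes


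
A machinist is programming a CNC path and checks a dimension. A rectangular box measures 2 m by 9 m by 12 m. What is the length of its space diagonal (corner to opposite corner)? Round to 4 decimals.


Shape: rectangular box (space diagonal)
l = 2 m, w = 9 m, h = 12 m
Visualize: the diagonal of the base, then a right triangle with that diagonal and the height.
Formula: d = sqrt(l^2 + w^2 + h^2)
l^2 + w^2 + h^2 = 4 + 81 + 144 = 229
d = sqrt(229)
d = 15.1327
15.1327 m


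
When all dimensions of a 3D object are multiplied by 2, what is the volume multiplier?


Linear scale factor k = 2
Rule: under a linear scaling by k, volumes scale by k^3.
k^3 = 2 * 2 * 2
k^3 = 4 * 2
k^3 = 8
Volume scales by a factor of 8.
8 (dimensionless)


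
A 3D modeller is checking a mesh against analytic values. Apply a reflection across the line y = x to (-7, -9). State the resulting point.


Transformation: reflection
Original point: (-7, -9)
Rule for reflection over y = x: (x, y) -> (y, x)
Apply: (-7, -9) -> (-9, -7)
(-9, -7)


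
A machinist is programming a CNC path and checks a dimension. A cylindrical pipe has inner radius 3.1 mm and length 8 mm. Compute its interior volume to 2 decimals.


Shape: cylinder
Radius r = 3.1 mm, Height h = 8 mm
Formula: V = pi * r^2 * h
r^2 = 9.61
V = pi * 9.61 * 8
V = 76.88 * pi
V = 241.53
241.53 mm^3


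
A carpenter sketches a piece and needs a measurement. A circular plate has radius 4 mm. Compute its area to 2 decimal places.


Shape: circle
Radius r = 4 mm
Formula: A = pi * r^2
r^2 = 4^2 = 16
A = pi * 16
A = 50.27
50.27 mm^2


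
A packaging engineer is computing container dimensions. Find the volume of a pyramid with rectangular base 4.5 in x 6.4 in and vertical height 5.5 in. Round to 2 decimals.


Shape: rectangular pyramid
Base: 4.5 in x 6.4 in, Height h = 5.5 in
Formula: V = (1/3) * base_area * h
base_area = 4.5 * 6.4 = 28.8
base_area * h = 28.8 * 5.5 = 158.4
V = 158.4 / 3
V = 52.8
52.8 in^3


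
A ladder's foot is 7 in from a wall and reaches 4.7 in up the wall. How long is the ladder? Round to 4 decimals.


Shape: right triangle
Legs a = 7 in, b = 4.7 in
Formula: c = sqrt(a^2 + b^2)
a^2 = 49, b^2 = 22.09
a^2 + b^2 = 71.09
c = sqrt(71.09)
c = 8.4315
8.4315 in


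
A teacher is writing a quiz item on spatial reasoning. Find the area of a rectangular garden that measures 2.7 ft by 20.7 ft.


Shape: rectangle
Length l = 2.7 ft, Width w = 20.7 ft
Formula: A = l * w
A = 2.7 * 20.7
A = 55.89
55.89 ft^2


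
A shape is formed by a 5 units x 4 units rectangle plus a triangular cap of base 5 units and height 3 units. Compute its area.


Composite shape: rectangle + triangle
Rectangle area = 5 * 4 = 20
Triangle area = 0.5 * 5 * 3 = 7.5
Total = 20 + 7.5
Total = 27.5
27.5 units^2


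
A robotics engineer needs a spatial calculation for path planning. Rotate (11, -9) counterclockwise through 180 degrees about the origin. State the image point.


Transformation: rotation about the origin
Original point: (11, -9)
Rule for 180 deg: (x, y) -> (-x, -y)
Apply: (11, -9) -> (-11, 9)
(-11, 9)


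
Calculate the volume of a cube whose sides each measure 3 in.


Shape: cube
Side s = 3 in
Formula: V = s^3
V = 3 * 3 * 3
V = 9 * 3
V = 27
27 in^3


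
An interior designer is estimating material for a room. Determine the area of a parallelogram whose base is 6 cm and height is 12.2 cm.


Shape: parallelogram
Base b = 6 cm, Height h = 12.2 cm
Formula: A = b * h
A = 6 * 12.2
A = 73.2
73.2 cm^2


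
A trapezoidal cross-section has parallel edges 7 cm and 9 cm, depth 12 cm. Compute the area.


Shape: trapezoid
Parallel sides a = 7 cm, b = 9 cm; Height h = 12 cm
Formula: A = (a + b) * h / 2
a + b = 7 + 9 = 16
A = 16 * 12 / 2
A = 192 / 2
A = 96
96 cm^2


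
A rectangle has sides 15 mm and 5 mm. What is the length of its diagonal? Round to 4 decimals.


Shape: rectangle (diagonal via Pythagoras)
Sides: 15 mm and 5 mm
Formula: d = sqrt(l^2 + w^2)
l^2 = 225, w^2 = 25
l^2 + w^2 = 250
d = sqrt(250)
d = 15.8114
15.8114 mm


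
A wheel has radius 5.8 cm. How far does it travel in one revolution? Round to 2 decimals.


Shape: circle
Radius r = 5.8 cm
Formula: C = 2 * pi * r
C = 2 * pi * 5.8
C = 11.6 * pi
C = 36.44
36.44 cm


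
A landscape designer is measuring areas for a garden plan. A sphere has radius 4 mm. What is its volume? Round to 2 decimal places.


Shape: sphere
Radius r = 4 mm
Formula: V = (4/3) * pi * r^3
r^3 = 64
(4/3) * 64 = 85.333333
V = 85.333333 * pi
V = 268.08
268.08 mm^3


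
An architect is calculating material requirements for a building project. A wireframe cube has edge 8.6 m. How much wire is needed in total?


Shape: cube
Side s = 8.6 m
A cube has 12 edges, all equal.
Formula: total edge length = 12 * s
Total = 12 * 8.6
Total = 103.2
103.2 m
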